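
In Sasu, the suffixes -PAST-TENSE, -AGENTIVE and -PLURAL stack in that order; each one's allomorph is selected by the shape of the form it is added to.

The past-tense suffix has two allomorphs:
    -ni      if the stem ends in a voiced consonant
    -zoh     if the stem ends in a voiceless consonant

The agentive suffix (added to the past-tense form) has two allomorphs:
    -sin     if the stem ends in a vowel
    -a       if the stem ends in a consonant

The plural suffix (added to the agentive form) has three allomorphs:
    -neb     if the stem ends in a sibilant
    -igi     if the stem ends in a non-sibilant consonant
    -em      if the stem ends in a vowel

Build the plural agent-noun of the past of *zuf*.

Since the final consonant of *zuf* is /f/ (voiceless), it takes -zoh, giving *zufzoh*.
The past-tense form *zufzoh*: final sound = /h/, a consonant → -a → *zufzoha*.
Since the final sound of the agentive form *zufzoha* is /a/ (a vowel), it takes -em, giving *zufzohaem*.

zufzohaem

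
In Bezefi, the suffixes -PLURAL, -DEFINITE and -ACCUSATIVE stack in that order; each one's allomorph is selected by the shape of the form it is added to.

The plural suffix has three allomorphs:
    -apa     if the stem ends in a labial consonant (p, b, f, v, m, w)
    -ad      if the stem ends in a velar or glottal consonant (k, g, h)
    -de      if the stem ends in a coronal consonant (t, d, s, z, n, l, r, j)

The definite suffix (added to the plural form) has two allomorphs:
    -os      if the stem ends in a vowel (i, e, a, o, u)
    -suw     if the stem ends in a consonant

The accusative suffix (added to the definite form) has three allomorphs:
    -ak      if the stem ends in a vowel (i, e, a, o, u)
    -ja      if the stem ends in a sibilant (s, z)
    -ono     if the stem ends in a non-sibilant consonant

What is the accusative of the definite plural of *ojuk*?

ojukadsuwono

Since the final consonant of *ojuk* is /k/ (velar/glottal), it takes -ad, giving *ojukad*.
Since the final sound of the plural form *ojukad* is /d/ (a consonant), it takes -suw, giving *ojukadsuw*.
The definite form *ojukadsuw*: final sound = /w/, a non-sibilant consonant → -ono → *ojukadsuwono*.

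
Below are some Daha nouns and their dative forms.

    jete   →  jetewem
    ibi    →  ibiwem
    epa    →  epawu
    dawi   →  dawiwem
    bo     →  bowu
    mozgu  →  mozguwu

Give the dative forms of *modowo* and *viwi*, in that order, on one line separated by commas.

modowowu, viwiwem

The pattern is front/back vowel harmony: -wem when the last vowel of the stem is a front vowel (*jete*, *ibi*, *dawi*); -wu when the last vowel of the stem is a back vowel (*epa*, *bo*, *mozgu*).
*modowo*: last vowel = /o/, a back vowel → -wu → *modowowu*.
Since the last vowel of *viwi* is /i/ (a front vowel), it takes -wem, giving *viwiwem*.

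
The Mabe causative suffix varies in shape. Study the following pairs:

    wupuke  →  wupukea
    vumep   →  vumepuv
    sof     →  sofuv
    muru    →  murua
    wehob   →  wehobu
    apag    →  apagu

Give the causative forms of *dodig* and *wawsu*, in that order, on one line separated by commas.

dodigu, wawsua

The suffix is conditioned by the final sound: -uv when the stem ends in a voiceless consonant (*vumep*, *sof*); -u when the stem ends in a voiced consonant (*wehob*, *apag*); -a when the stem ends in a vowel (*wupuke*, *muru*).
Since the final sound of *dodig* is /g/ (a voiced consonant), it takes -u, giving *dodigu*.
*wawsu*: final sound = /u/, a vowel → -a → *wawsua*.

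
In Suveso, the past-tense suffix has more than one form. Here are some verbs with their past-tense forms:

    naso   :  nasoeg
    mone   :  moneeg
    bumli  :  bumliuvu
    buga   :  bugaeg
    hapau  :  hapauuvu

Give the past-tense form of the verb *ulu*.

uluuvu

The pattern is height harmony: -uvu when the last vowel of the stem is a high vowel (*bumli*, *hapau*); -eg when the last vowel of the stem is a non-high vowel (*naso*, *mone*, *buga*).
Since the last vowel of *ulu* is /u/ (a high vowel), it takes -uvu, giving *uluuvu*.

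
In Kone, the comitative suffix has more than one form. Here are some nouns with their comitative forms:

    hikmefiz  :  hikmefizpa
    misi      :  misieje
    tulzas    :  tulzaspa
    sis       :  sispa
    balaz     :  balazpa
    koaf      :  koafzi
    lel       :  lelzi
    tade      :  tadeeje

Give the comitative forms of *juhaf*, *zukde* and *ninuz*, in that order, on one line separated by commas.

juhafzi, zukdeeje, ninuzpa

Looking at the final sound of each stem: -pa when the stem ends in a sibilant (*hikmefiz*, *tulzas*, *sis*, *balaz*); -zi when the stem ends in a non-sibilant consonant (*koaf*, *lel*); -eje when the stem ends in a vowel (*misi*, *tade*).
*juhaf*: final sound = /f/, a non-sibilant consonant → -zi → *juhafzi*.
*zukde*: final sound = /e/, a vowel → -eje → *zukdeeje*.
The final sound of *ninuz* is /z/, which is a sibilant, so the suffix is -pa, giving *ninuzpa*.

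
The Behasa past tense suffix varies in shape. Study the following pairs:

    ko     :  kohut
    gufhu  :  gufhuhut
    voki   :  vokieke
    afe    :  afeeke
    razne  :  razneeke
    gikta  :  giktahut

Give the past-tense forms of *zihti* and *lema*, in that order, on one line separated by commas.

Looking at the last vowel of each stem: -eke when the last vowel of the stem is a front vowel (*voki*, *afe*, *razne*); -hut when the last vowel of the stem is a back vowel (*ko*, *gufhu*, *gikta*).
Since the last vowel of *zihti* is /i/ (a front vowel), it takes -eke, giving *zihtieke*.
The last vowel of *lema* is /a/, which is a back vowel, so the suffix is -hut, giving *lemahut*.

zihtieke, lemahut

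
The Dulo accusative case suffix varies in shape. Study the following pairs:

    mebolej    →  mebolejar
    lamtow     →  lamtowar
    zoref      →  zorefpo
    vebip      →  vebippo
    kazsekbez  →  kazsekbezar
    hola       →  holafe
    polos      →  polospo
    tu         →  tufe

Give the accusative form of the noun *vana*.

Looking at the final sound of each stem: -po when the stem ends in a voiceless consonant (*zoref*, *vebip*, *polos*); -ar when the stem ends in a voiced consonant (*mebolej*, *lamtow*, *kazsekbez*); -fe when the stem ends in a vowel (*hola*, *tu*).
*vana* — final sound /a/ (a vowel) → -fe → *vanafe*.

vanafe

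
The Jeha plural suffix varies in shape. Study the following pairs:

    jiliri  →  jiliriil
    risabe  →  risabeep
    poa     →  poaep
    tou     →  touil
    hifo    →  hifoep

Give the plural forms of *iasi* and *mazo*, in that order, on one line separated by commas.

iasiil, mazoep

The suffix is conditioned by the last vowel: -il when the last vowel of the stem is a high vowel (*jiliri*, *tou*); -ep when the last vowel of the stem is a non-high vowel (*risabe*, *poa*, *hifo*).
*iasi* — last vowel /i/ (a high vowel) → -il → *iasiil*.
Since the last vowel of *mazo* is /o/ (a non-high vowel), it takes -ep, giving *mazoep*.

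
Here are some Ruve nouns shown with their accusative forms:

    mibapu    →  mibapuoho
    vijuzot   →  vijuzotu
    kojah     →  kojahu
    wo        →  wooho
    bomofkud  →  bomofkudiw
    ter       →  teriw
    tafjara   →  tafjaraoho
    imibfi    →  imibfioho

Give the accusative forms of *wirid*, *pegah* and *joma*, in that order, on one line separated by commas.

The alternation tracks the final sound of the stem — -u when the stem ends in a voiceless consonant (*vijuzot*, *kojah*); -iw when the stem ends in a voiced consonant (*bomofkud*, *ter*); -oho when the stem ends in a vowel (*mibapu*, *wo*, *tafjara*, *imibfi*).
*wirid*: final sound = /d/, a voiced consonant → -iw → *wiridiw*.
*pegah* — final sound /h/ (a voiceless consonant) → -u → *pegahu*.
*joma*: final sound = /a/, a vowel → -oho → *jomaoho*.

wiridiw, pegahu, jomaoho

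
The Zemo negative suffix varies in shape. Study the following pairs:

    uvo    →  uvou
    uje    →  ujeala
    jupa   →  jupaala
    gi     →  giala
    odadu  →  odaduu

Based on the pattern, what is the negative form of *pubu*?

pubuu

The pattern is rounding harmony: -u when the last vowel of the stem is a rounded vowel (*uvo*, *odadu*); -ala when the last vowel of the stem is an unrounded vowel (*uje*, *jupa*, *gi*).
*pubu*: last vowel = /u/, a rounded vowel → -u → *pubuu*.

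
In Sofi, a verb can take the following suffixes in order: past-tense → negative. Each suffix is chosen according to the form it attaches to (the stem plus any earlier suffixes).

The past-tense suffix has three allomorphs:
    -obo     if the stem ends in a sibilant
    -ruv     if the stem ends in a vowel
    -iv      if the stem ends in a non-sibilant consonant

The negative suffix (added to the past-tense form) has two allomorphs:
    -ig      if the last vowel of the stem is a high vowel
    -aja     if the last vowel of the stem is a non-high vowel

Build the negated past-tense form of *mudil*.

mudilivig

*mudil*: final sound = /l/, a non-sibilant consonant → -iv → *mudiliv*.
The last vowel of the past-tense form *mudiliv* is /i/, which is a high vowel, so the negative suffix is -ig, giving *mudilivig*.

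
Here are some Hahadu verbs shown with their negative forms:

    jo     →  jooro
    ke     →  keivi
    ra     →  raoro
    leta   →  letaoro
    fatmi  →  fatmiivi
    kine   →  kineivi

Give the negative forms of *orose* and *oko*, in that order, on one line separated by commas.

The pattern is front/back vowel harmony: -ivi when the last vowel of the stem is a front vowel (*ke*, *fatmi*, *kine*); -oro when the last vowel of the stem is a back vowel (*jo*, *ra*, *leta*).
*orose* — last vowel /e/ (a front vowel) → -ivi → *oroseivi*.
Since the last vowel of *oko* is /o/ (a back vowel), it takes -oro, giving *okooro*.

oroseivi, okooro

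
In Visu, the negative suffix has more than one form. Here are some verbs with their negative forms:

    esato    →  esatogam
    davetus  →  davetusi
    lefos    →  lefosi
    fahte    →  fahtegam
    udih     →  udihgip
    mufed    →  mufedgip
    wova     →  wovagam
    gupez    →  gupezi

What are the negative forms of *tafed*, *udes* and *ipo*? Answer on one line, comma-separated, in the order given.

tafedgip, udesi, ipogam

The pattern is sibilance of the final sound: -i when the stem ends in a sibilant (*davetus*, *lefos*, *gupez*); -gip when the stem ends in a non-sibilant consonant (*udih*, *mufed*); -gam when the stem ends in a vowel (*esato*, *fahte*, *wova*).
*tafed* — final sound /d/ (a non-sibilant consonant) → -gip → *tafedgip*.
*udes* — final sound /s/ (a sibilant) → -i → *udesi*.
Since the final sound of *ipo* is /o/ (a vowel), it takes -gam, giving *ipogam*.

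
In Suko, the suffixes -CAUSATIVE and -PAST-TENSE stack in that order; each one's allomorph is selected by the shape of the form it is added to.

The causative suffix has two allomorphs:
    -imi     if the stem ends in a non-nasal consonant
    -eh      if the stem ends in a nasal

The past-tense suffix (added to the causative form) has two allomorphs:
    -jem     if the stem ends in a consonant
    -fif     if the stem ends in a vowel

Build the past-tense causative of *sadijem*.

sadijemehjem

Since the final consonant of *sadijem* is /m/ (a nasal), it takes -eh, giving *sadijemeh*.
The causative form *sadijemeh*: final sound = /h/, a consonant → -jem → *sadijemehjem*.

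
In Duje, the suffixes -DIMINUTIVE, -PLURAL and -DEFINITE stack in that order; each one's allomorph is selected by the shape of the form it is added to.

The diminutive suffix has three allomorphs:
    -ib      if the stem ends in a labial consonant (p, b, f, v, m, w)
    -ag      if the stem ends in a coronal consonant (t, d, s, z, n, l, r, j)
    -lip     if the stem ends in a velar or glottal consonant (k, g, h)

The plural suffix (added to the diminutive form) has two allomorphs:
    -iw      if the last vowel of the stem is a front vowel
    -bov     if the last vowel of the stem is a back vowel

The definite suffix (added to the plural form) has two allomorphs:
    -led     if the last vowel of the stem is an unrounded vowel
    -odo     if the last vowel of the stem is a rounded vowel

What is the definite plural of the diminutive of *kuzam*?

kuzamibiwled

The final consonant of *kuzam* is /m/, which is labial, so the diminutive suffix is -ib, giving *kuzamib*.
Since the last vowel of the diminutive form *kuzamib* is /i/ (a front vowel), it takes -iw, giving *kuzamibiw*.
Since the last vowel of the plural form *kuzamibiw* is /i/ (an unrounded vowel), it takes -led, giving *kuzamibiwled*.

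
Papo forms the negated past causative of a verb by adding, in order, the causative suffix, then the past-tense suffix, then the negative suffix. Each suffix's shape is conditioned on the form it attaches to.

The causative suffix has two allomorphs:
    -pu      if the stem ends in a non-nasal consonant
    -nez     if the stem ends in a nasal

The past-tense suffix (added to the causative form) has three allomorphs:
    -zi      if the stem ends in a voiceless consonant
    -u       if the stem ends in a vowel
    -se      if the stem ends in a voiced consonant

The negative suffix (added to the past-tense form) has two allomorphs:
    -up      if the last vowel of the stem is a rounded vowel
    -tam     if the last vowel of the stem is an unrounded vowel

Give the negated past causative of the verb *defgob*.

*defgob* — final consonant /b/ (non-nasal) → -pu → *defgobpu*.
The causative form *defgobpu* — final sound /u/ (a vowel) → -u → *defgobpuu*.
The past-tense form *defgobpuu*: last vowel = /u/, a rounded vowel → -up → *defgobpuuup*.

defgobpuuup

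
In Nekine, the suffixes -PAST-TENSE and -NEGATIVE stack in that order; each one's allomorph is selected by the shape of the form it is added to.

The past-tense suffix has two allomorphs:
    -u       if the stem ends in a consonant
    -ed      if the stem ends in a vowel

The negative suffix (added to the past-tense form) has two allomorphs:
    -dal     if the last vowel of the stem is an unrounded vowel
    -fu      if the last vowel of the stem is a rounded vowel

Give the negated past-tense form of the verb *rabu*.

rabueddal

Since the final sound of *rabu* is /u/ (a vowel), it takes -ed, giving *rabued*.
The past-tense form *rabued* — last vowel /e/ (an unrounded vowel) → -dal → *rabueddal*.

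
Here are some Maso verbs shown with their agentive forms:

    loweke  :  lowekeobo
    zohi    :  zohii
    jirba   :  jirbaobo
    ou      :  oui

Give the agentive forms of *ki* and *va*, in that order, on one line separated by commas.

Looking at the last vowel of each stem: -i when the last vowel of the stem is a high vowel (*zohi*, *ou*); -obo when the last vowel of the stem is a non-high vowel (*loweke*, *jirba*).
The last vowel of *ki* is /i/, which is a high vowel, so the suffix is -i, giving *kii*.
*va* — last vowel /a/ (a non-high vowel) → -obo → *vaobo*.

kii, vaobo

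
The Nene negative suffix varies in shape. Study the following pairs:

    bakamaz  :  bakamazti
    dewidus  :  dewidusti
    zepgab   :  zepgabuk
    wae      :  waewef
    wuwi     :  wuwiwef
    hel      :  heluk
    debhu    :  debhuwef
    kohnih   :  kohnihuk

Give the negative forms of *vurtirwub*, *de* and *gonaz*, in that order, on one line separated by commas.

vurtirwubuk, dewef, gonazti

The suffix is conditioned by the final sound: -ti when the stem ends in a sibilant (*bakamaz*, *dewidus*); -uk when the stem ends in a non-sibilant consonant (*zepgab*, *hel*, *kohnih*); -wef when the stem ends in a vowel (*wae*, *wuwi*, *debhu*).
*vurtirwub*: final sound = /b/, a non-sibilant consonant → -uk → *vurtirwubuk*.
The final sound of *de* is /e/, which is a vowel, so the suffix is -wef, giving *dewef*.
*gonaz* — final sound /z/ (a sibilant) → -ti → *gonazti*.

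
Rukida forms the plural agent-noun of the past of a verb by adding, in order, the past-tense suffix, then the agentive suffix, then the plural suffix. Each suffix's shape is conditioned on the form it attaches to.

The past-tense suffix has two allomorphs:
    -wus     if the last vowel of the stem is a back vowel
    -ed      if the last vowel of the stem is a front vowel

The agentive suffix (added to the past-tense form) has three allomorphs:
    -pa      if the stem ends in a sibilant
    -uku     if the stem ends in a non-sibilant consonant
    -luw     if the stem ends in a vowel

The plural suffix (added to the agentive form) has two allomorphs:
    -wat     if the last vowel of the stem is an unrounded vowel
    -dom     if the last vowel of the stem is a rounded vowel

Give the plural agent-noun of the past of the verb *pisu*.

The last vowel of *pisu* is /u/, which is a back vowel, so the past-tense suffix is -wus, giving *pisuwus*.
Since the final sound of the past-tense form *pisuwus* is /s/ (a sibilant), it takes -pa, giving *pisuwuspa*.
The last vowel of the agentive form *pisuwuspa* is /a/, which is an unrounded vowel, so the plural suffix is -wat, giving *pisuwuspawat*.

pisuwuspawat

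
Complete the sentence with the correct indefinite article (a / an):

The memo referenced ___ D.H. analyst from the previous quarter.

The indefinite article is chosen by the initial *sound* of the following word, not its spelling.
The initialism *D.H.* is read letter by letter; the first letter, D, is pronounced /diː/, which begins with a consonant sound.
So the article is *a*: The memo referenced a D.H. analyst from the previous quarter.

a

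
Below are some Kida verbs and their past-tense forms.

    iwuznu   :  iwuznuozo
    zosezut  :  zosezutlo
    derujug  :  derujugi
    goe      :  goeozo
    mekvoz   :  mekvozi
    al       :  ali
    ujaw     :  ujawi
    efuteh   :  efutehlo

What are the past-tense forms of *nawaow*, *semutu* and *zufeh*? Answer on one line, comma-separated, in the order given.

Looking at the final sound of each stem: -lo when the stem ends in a voiceless consonant (*zosezut*, *efuteh*); -i when the stem ends in a voiced consonant (*derujug*, *mekvoz*, *al*, *ujaw*); -ozo when the stem ends in a vowel (*iwuznu*, *goe*).
*nawaow*: final sound = /w/, a voiced consonant → -i → *nawaowi*.
*semutu*: final sound = /u/, a vowel → -ozo → *semutuozo*.
*zufeh*: final sound = /h/, a voiceless consonant → -lo → *zufehlo*.

nawaowi, semutuozo, zufehlo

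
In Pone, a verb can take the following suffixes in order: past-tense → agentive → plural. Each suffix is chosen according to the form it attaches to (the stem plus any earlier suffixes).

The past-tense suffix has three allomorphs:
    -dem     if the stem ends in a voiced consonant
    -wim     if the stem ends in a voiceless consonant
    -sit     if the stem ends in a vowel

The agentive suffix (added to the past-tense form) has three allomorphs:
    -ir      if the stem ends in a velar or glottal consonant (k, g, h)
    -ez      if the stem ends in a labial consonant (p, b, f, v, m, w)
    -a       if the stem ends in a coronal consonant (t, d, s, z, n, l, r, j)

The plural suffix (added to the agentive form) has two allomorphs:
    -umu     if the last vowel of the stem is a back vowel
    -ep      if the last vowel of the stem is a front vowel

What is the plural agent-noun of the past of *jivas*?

*jivas* — final sound /s/ (a voiceless consonant) → -wim → *jivaswim*.
The past-tense form *jivaswim*: final consonant = /m/, labial → -ez → *jivaswimez*.
The agentive form *jivaswimez*: last vowel = /e/, a front vowel → -ep → *jivaswimezep*.

jivaswimezep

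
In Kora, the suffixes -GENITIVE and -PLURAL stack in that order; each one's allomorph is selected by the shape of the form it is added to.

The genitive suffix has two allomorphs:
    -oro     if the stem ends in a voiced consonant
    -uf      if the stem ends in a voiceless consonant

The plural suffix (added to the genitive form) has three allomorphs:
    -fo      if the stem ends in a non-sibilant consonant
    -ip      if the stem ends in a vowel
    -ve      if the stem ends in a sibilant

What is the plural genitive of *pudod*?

pudodoroip

The final consonant of *pudod* is /d/, which is voiced, so the genitive suffix is -oro, giving *pudodoro*.
Since the final sound of the genitive form *pudodoro* is /o/ (a vowel), it takes -ip, giving *pudodoroip*.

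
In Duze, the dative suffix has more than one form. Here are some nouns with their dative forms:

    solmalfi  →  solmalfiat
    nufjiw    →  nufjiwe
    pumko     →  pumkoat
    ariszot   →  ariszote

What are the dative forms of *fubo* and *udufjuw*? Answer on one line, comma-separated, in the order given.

The alternation tracks the final sound of the stem — -e when the stem ends in a consonant (*nufjiw*, *ariszot*); -at when the stem ends in a vowel (*solmalfi*, *pumko*).
Since the final sound of *fubo* is /o/ (a vowel), it takes -at, giving *fuboat*.
*udufjuw* — final sound /w/ (a consonant) → -e → *udufjuwe*.

fuboat, udufjuwe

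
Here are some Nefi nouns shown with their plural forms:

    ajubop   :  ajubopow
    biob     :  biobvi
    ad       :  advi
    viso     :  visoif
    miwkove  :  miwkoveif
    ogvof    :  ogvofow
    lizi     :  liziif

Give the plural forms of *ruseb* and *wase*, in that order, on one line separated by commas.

Looking at the final sound of each stem: -ow when the stem ends in a voiceless consonant (*ajubop*, *ogvof*); -vi when the stem ends in a voiced consonant (*biob*, *ad*); -if when the stem ends in a vowel (*viso*, *miwkove*, *lizi*).
*ruseb*: final sound = /b/, a voiced consonant → -vi → *rusebvi*.
The final sound of *wase* is /e/, which is a vowel, so the suffix is -if, giving *waseif*.

rusebvi, waseif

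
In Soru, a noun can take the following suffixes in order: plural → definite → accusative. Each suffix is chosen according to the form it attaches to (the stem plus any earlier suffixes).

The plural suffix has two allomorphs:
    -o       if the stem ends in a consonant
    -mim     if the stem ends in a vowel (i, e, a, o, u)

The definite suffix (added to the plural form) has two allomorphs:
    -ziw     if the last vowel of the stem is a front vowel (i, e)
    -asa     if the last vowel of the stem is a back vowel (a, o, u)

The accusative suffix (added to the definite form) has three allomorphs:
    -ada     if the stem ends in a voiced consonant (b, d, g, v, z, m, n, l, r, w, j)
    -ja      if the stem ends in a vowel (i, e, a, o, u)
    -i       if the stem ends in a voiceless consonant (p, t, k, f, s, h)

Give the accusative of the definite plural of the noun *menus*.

menusoasaja

*menus* — final sound /s/ (a consonant) → -o → *menuso*.
The last vowel of the plural form *menuso* is /o/, which is a back vowel, so the definite suffix is -asa, giving *menusoasa*.
The definite form *menusoasa* — final sound /a/ (a vowel) → -ja → *menusoasaja*.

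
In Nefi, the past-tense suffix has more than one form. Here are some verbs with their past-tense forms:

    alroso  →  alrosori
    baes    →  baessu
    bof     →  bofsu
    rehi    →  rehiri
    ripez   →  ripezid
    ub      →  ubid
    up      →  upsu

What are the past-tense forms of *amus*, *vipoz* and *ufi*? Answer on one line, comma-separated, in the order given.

amussu, vipozid, ufiri

Looking at the final sound of each stem: -su when the stem ends in a voiceless consonant (*baes*, *bof*, *up*); -id when the stem ends in a voiced consonant (*ripez*, *ub*); -ri when the stem ends in a vowel (*alroso*, *rehi*).
*amus* — final sound /s/ (a voiceless consonant) → -su → *amussu*.
The final sound of *vipoz* is /z/, which is a voiced consonant, so the suffix is -id, giving *vipozid*.
Since the final sound of *ufi* is /i/ (a vowel), it takes -ri, giving *ufiri*.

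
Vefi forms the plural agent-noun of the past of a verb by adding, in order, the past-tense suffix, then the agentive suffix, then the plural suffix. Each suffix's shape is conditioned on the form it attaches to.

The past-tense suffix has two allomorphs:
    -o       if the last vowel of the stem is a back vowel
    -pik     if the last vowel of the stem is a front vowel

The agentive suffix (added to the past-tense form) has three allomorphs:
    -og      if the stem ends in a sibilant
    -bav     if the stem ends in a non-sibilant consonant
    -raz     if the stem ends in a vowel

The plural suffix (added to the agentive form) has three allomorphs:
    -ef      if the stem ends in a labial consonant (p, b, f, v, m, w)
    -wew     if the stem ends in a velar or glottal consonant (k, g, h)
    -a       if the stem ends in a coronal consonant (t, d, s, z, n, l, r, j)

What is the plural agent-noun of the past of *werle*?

werlepikbavef

Since the last vowel of *werle* is /e/ (a front vowel), it takes -pik, giving *werlepik*.
The final sound of the past-tense form *werlepik* is /k/, which is a non-sibilant consonant, so the agentive suffix is -bav, giving *werlepikbav*.
The agentive form *werlepikbav* — final consonant /v/ (labial) → -ef → *werlepikbavef*.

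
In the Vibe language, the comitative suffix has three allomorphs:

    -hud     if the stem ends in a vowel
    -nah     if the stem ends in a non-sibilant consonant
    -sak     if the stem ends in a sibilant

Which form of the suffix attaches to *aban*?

The final sound of *aban* is /n/, which is a non-sibilant consonant, so the suffix is -nah.

-nah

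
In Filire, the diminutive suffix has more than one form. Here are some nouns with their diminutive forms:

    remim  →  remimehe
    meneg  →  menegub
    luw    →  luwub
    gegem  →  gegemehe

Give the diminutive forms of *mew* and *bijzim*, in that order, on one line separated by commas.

The pattern is nasality of the final consonant: -ehe when the stem ends in a nasal (*remim*, *gegem*); -ub when the stem ends in a non-nasal consonant (*meneg*, *luw*).
The final consonant of *mew* is /w/, which is non-nasal, so the suffix is -ub, giving *mewub*.
Since the final consonant of *bijzim* is /m/ (a nasal), it takes -ehe, giving *bijzimehe*.

mewub, bijzimehe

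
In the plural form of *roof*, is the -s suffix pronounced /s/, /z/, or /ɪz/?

/s/

The stem *roof* ends in a voiceless non-sibilant consonant.
The plural suffix surfaces as /ɪz/ after sibilants, /s/ after other voiceless consonants, and /z/ after other voiced sounds.
So the plural -s on *roof* is pronounced /s/.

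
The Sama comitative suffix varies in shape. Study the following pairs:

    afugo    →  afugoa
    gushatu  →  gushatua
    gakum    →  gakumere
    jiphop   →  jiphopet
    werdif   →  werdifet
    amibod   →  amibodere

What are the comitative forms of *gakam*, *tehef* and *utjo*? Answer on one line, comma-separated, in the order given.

The alternation tracks the final sound of the stem — -et when the stem ends in a voiceless consonant (*jiphop*, *werdif*); -ere when the stem ends in a voiced consonant (*gakum*, *amibod*); -a when the stem ends in a vowel (*afugo*, *gushatu*).
*gakam*: final sound = /m/, a voiced consonant → -ere → *gakamere*.
*tehef*: final sound = /f/, a voiceless consonant → -et → *tehefet*.
*utjo* — final sound /o/ (a vowel) → -a → *utjoa*.

gakamere, tehefet, utjoa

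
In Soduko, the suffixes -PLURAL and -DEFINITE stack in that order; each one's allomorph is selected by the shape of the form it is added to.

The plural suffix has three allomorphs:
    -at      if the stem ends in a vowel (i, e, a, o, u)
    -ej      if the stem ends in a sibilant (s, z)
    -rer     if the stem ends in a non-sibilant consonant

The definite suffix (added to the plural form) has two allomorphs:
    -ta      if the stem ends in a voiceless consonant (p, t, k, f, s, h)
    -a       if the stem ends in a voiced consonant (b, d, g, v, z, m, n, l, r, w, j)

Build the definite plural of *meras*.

*meras* — final sound /s/ (a sibilant) → -ej → *merasej*.
The plural form *merasej* — final consonant /j/ (voiced) → -a → *meraseja*.

meraseja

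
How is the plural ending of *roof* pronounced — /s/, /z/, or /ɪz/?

The stem *roof* ends in a voiceless non-sibilant consonant.
The plural suffix surfaces as /ɪz/ after sibilants, /s/ after other voiceless consonants, and /z/ after other voiced sounds.
So the plural -s on *roof* is pronounced /s/.

/s/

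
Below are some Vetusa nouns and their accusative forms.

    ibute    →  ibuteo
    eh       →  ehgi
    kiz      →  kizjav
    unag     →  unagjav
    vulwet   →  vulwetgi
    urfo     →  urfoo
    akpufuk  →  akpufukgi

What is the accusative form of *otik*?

The pattern is voicing of the final sound: -gi when the stem ends in a voiceless consonant (*eh*, *vulwet*, *akpufuk*); -jav when the stem ends in a voiced consonant (*kiz*, *unag*); -o when the stem ends in a vowel (*ibute*, *urfo*).
The final sound of *otik* is /k/, which is a voiceless consonant, so the suffix is -gi, giving *otikgi*.

otikgi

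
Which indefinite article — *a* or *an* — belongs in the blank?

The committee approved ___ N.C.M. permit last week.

The indefinite article is chosen by the initial *sound* of the following word, not its spelling.
The initialism *N.C.M.* is read letter by letter; the first letter, N, is pronounced /ɛn/, which begins with a vowel sound.
So the article is *an*: The committee approved an N.C.M. permit last week.

an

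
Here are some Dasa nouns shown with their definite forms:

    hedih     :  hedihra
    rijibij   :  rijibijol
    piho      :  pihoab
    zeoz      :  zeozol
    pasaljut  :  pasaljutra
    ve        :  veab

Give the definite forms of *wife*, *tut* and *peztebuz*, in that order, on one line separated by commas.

Looking at the final sound of each stem: -ra when the stem ends in a voiceless consonant (*hedih*, *pasaljut*); -ol when the stem ends in a voiced consonant (*rijibij*, *zeoz*); -ab when the stem ends in a vowel (*piho*, *ve*).
*wife*: final sound = /e/, a vowel → -ab → *wifeab*.
*tut*: final sound = /t/, a voiceless consonant → -ra → *tutra*.
*peztebuz* — final sound /z/ (a voiced consonant) → -ol → *peztebuzol*.

wifeab, tutra, peztebuzol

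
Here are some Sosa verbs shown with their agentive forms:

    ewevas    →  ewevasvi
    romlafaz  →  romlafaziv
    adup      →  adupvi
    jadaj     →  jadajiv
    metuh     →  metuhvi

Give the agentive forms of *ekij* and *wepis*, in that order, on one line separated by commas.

ekijiv, wepisvi

The pattern is voicing of the final consonant: -vi when the stem ends in a voiceless consonant (*ewevas*, *adup*, *metuh*); -iv when the stem ends in a voiced consonant (*romlafaz*, *jadaj*).
The final consonant of *ekij* is /j/, which is voiced, so the suffix is -iv, giving *ekijiv*.
*wepis*: final consonant = /s/, voiceless → -vi → *wepisvi*.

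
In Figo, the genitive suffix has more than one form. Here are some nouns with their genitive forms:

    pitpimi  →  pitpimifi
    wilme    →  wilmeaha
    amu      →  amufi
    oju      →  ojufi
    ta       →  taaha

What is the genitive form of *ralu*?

The alternation tracks the last vowel of the stem — -fi when the last vowel of the stem is a high vowel (*pitpimi*, *amu*, *oju*); -aha when the last vowel of the stem is a non-high vowel (*wilme*, *ta*).
*ralu* — last vowel /u/ (a high vowel) → -fi → *ralufi*.

ralufi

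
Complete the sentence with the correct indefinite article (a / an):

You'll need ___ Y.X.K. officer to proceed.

The indefinite article is chosen by the initial *sound* of the following word, not its spelling.
The initialism *Y.X.K.* is read letter by letter; the first letter, Y, is pronounced /waɪ/, which begins with a consonant sound.
So the article is *a*: You'll need a Y.X.K. officer to proceed.

a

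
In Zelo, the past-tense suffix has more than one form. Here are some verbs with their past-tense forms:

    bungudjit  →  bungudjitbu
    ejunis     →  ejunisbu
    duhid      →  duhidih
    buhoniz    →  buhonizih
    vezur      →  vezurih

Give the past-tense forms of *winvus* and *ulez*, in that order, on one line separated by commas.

winvusbu, ulezih

The suffix is conditioned by the final consonant: -bu when the stem ends in a voiceless consonant (*bungudjit*, *ejunis*); -ih when the stem ends in a voiced consonant (*duhid*, *buhoniz*, *vezur*).
Since the final consonant of *winvus* is /s/ (voiceless), it takes -bu, giving *winvusbu*.
Since the final consonant of *ulez* is /z/ (voiced), it takes -ih, giving *ulezih*.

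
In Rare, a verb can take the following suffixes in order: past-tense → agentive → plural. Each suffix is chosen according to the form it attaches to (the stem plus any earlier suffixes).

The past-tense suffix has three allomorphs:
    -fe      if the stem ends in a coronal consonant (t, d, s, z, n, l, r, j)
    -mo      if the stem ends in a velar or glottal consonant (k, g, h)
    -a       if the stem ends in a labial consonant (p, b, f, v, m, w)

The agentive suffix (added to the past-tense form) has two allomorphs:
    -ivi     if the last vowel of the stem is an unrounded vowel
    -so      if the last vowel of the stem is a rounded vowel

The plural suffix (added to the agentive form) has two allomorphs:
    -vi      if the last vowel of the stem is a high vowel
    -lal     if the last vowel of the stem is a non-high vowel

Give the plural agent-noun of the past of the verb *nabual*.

The final consonant of *nabual* is /l/, which is coronal, so the past-tense suffix is -fe, giving *nabualfe*.
The past-tense form *nabualfe*: last vowel = /e/, an unrounded vowel → -ivi → *nabualfeivi*.
The last vowel of the agentive form *nabualfeivi* is /i/, which is a high vowel, so the plural suffix is -vi, giving *nabualfeivivi*.

nabualfeivivi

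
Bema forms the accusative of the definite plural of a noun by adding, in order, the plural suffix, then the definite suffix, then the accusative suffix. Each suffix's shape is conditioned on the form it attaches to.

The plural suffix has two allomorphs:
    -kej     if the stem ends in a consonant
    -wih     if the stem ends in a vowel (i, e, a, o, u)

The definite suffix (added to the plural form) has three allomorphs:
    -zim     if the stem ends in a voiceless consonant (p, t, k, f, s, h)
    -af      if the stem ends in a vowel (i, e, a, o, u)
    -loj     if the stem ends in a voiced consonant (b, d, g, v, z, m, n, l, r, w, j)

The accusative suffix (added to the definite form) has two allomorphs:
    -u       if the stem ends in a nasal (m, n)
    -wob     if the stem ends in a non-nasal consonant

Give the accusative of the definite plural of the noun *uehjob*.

uehjobkejlojwob

The final sound of *uehjob* is /b/, which is a consonant, so the plural suffix is -kej, giving *uehjobkej*.
The final sound of the plural form *uehjobkej* is /j/, which is a voiced consonant, so the definite suffix is -loj, giving *uehjobkejloj*.
The final consonant of the definite form *uehjobkejloj* is /j/, which is non-nasal, so the accusative suffix is -wob, giving *uehjobkejlojwob*.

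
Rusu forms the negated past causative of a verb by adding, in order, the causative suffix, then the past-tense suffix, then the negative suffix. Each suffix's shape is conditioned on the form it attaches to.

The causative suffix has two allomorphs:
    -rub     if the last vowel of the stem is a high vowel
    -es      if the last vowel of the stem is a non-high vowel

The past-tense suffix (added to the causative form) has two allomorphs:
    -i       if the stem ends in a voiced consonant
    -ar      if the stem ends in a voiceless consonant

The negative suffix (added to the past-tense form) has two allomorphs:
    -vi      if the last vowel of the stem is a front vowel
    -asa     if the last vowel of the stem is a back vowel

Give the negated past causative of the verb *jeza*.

jezaesarasa

*jeza*: last vowel = /a/, a non-high vowel → -es → *jezaes*.
The causative form *jezaes*: final consonant = /s/, voiceless → -ar → *jezaesar*.
The past-tense form *jezaesar* — last vowel /a/ (a back vowel) → -asa → *jezaesarasa*.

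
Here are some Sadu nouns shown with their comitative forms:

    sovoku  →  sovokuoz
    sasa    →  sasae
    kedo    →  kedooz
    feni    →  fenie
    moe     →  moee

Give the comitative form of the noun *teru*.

teruoz

The pattern is rounding harmony: -oz when the last vowel of the stem is a rounded vowel (*sovoku*, *kedo*); -e when the last vowel of the stem is an unrounded vowel (*sasa*, *feni*, *moe*).
The last vowel of *teru* is /u/, which is a rounded vowel, so the suffix is -oz, giving *teruoz*.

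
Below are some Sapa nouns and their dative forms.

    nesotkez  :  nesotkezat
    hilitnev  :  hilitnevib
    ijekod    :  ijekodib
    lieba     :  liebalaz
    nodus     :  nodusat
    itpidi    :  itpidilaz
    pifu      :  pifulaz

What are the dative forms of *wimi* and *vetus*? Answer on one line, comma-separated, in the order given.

wimilaz, vetusat

The suffix is conditioned by the final sound: -at when the stem ends in a sibilant (*nesotkez*, *nodus*); -ib when the stem ends in a non-sibilant consonant (*hilitnev*, *ijekod*); -laz when the stem ends in a vowel (*lieba*, *itpidi*, *pifu*).
*wimi* — final sound /i/ (a vowel) → -laz → *wimilaz*.
*vetus*: final sound = /s/, a sibilant → -at → *vetusat*.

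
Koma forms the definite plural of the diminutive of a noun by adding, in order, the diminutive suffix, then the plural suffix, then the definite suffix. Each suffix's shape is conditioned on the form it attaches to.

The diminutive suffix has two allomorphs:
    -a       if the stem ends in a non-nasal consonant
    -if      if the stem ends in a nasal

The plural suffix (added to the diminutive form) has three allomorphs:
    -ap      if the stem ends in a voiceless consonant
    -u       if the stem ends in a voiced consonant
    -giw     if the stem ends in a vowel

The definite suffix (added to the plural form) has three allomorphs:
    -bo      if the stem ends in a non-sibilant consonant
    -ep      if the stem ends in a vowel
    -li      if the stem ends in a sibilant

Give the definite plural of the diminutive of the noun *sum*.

Since the final consonant of *sum* is /m/ (a nasal), it takes -if, giving *sumif*.
Since the final sound of the diminutive form *sumif* is /f/ (a voiceless consonant), it takes -ap, giving *sumifap*.
The plural form *sumifap* — final sound /p/ (a non-sibilant consonant) → -bo → *sumifapbo*.

sumifapbo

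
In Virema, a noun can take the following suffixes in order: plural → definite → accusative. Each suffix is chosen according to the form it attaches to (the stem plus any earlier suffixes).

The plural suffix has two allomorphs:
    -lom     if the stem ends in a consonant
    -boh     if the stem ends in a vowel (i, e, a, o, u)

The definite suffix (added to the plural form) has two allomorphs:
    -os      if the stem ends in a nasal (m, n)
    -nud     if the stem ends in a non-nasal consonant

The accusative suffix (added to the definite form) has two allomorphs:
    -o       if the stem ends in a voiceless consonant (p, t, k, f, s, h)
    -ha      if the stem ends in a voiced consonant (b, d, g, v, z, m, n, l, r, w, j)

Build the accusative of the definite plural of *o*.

*o*: final sound = /o/, a vowel → -boh → *oboh*.
The plural form *oboh*: final consonant = /h/, non-nasal → -nud → *obohnud*.
The final consonant of the definite form *obohnud* is /d/, which is voiced, so the accusative suffix is -ha, giving *obohnudha*.

obohnudha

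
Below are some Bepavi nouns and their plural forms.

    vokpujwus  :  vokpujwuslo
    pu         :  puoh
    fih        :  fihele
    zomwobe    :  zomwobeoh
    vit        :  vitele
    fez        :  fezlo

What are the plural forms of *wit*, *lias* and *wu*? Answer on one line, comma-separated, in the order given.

witele, liaslo, wuoh

The pattern is sibilance of the final sound: -lo when the stem ends in a sibilant (*vokpujwus*, *fez*); -ele when the stem ends in a non-sibilant consonant (*fih*, *vit*); -oh when the stem ends in a vowel (*pu*, *zomwobe*).
Since the final sound of *wit* is /t/ (a non-sibilant consonant), it takes -ele, giving *witele*.
*lias* — final sound /s/ (a sibilant) → -lo → *liaslo*.
Since the final sound of *wu* is /u/ (a vowel), it takes -oh, giving *wuoh*.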